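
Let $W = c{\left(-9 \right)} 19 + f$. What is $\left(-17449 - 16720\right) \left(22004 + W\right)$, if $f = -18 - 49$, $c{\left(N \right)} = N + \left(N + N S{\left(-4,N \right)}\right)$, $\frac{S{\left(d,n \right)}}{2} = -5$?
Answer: $-796308545$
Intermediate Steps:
$S{\left(d,n \right)} = -10$ ($S{\left(d,n \right)} = 2 \left(-5\right) = -10$)
$c{\left(N \right)} = - 8 N$ ($c{\left(N \right)} = N + \left(N + N \left(-10\right)\right) = N + \left(N - 10 N\right) = N - 9 N = - 8 N$)
$f = -67$ ($f = -18 - 49 = -67$)
$W = 1301$ ($W = \left(-8\right) \left(-9\right) 19 - 67 = 72 \cdot 19 - 67 = 1368 - 67 = 1301$)
$\left(-17449 - 16720\right) \left(22004 + W\right) = \left(-17449 - 16720\right) \left(22004 + 1301\right) = \left(-34169\right) 23305 = -796308545$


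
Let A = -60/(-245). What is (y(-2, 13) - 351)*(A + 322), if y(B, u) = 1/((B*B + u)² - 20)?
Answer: -1490860220/13181 ≈ -1.1311e+5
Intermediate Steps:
A = 12/49 (A = -60*(-1/245) = 12/49 ≈ 0.24490)
y(B, u) = 1/(-20 + (u + B²)²) (y(B, u) = 1/((B² + u)² - 20) = 1/((u + B²)² - 20) = 1/(-20 + (u + B²)²))
(y(-2, 13) - 351)*(A + 322) = (1/(-20 + (13 + (-2)²)²) - 351)*(12/49 + 322) = (1/(-20 + (13 + 4)²) - 351)*(15790/49) = (1/(-20 + 17²) - 351)*(15790/49) = (1/(-20 + 289) - 351)*(15790/49) = (1/269 - 351)*(15790/49) = -94418/269*15790/49 = -1490860220/13181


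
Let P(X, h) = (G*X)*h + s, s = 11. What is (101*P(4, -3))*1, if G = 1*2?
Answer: -1313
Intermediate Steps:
G = 2
P(X, h) = 11 + 2*X*h (P(X, h) = (2*X)*h + 11 = 2*X*h + 11 = 11 + 2*X*h)
(101*P(4, -3))*1 = (101*(11 + 2*4*(-3)))*1 = (101*(11 - 24))*1 = (101*(-13))*1 = -1313*1 = -1313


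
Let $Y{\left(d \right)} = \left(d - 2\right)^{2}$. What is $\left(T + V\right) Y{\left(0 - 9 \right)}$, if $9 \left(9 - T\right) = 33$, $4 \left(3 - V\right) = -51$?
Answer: $\frac{30613}{12} \approx 2551.1$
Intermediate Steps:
$V = \frac{63}{4}$ ($V = 3 - - \frac{51}{4} = 3 + \frac{51}{4} = \frac{63}{4} \approx 15.75$)
$T = \frac{16}{3}$ ($T = 9 - \frac{11}{3} = \frac{16}{3} \approx 5.3333$)
$Y{\left(d \right)} = \left(-2 + d\right)^{2}$
$\left(T + V\right) Y{\left(0 - 9 \right)} = \left(\frac{16}{3} + \frac{63}{4}\right) \left(-2 + \left(0 - 9\right)\right)^{2} = \frac{253 \left(-2 + \left(0 - 9\right)\right)^{2}}{12} = \frac{253 \left(-2 - 9\right)^{2}}{12} = \frac{253 \left(-11\right)^{2}}{12} = \frac{253}{12} \cdot 121 = \frac{30613}{12}$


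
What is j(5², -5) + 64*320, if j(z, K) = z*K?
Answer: 20355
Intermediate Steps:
j(z, K) = K*z
j(5², -5) + 64*320 = -5*5² + 64*320 = -5*25 + 20480 = -125 + 20480 = 20355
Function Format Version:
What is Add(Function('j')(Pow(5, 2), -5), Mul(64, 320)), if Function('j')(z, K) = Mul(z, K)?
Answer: 20355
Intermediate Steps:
Function('j')(z, K) = Mul(K, z)
Add(Function('j')(Pow(5, 2), -5), Mul(64, 320)) = Add(Mul(-5, Pow(5, 2)), Mul(64, 320)) = Add(Mul(-5, 25), 20480) = Add(-125, 20480) = 20355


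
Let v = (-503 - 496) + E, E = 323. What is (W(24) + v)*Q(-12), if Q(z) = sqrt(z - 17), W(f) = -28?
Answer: -704*I*sqrt(29) ≈ -3791.2*I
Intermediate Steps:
Q(z) = sqrt(-17 + z)
v = -676 (v = (-503 - 496) + 323 = -999 + 323 = -676)
(W(24) + v)*Q(-12) = (-28 - 676)*sqrt(-17 - 12) = -704*I*sqrt(29)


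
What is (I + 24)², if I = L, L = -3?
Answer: 441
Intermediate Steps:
I = -3
(I + 24)² = (-3 + 24)² = 21² = 441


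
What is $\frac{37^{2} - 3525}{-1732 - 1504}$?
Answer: $\frac{539}{809} \approx 0.66625$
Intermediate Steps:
$\frac{37^{2} - 3525}{-1732 - 1504} = \frac{1369 - 3525}{-3236} = \left(-2156\right) \left(- \frac{1}{3236}\right) = \frac{539}{809}$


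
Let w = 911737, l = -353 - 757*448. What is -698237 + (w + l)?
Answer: -125989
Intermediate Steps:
l = -339489 (l = -353 - 339136 = -339489)
-698237 + (w + l) = -698237 + (911737 - 339489) = -698237 + 572248 = -125989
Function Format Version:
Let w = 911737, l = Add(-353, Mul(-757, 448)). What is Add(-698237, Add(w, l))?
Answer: -125989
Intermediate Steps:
l = -339489 (l = Add(-353, -339136) = -339489)
Add(-698237, Add(w, l)) = Add(-698237, Add(911737, -339489)) = Add(-698237, 572248) = -125989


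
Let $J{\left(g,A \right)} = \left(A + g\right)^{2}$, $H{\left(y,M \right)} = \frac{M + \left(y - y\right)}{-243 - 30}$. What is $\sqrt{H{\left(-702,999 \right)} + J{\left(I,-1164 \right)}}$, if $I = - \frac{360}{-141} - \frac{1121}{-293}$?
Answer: $\frac{\sqrt{2104482171298813306}}{1253161} \approx 1157.6$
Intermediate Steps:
$H{\left(y,M \right)} = - \frac{M}{273}$ ($H{\left(y,M \right)} = \frac{M + 0}{-273} = M \left(- \frac{1}{273}\right) = - \frac{M}{273}$)
$I = \frac{87847}{13771}$ ($I = \left(-360\right) \left(- \frac{1}{141}\right) - - \frac{1121}{293} = \frac{120}{47} + \frac{1121}{293} = \frac{87847}{13771} \approx 6.3791$)
$\sqrt{H{\left(-702,999 \right)} + J{\left(I,-1164 \right)}} = \sqrt{\left(- \frac{1}{273}\right) 999 + \left(-1164 + \frac{87847}{13771}\right)^{2}} = \sqrt{- \frac{333}{91} + \left(- \frac{15941597}{13771}\right)^{2}} = \sqrt{- \frac{333}{91} + \frac{254134514910409}{189640441}} = \sqrt{\frac{23126177706580366}{17257280131}} = \frac{\sqrt{2104482171298813306}}{1253161}$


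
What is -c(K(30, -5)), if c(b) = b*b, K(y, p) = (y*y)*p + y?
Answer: -19980900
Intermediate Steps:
K(y, p) = y + p*y² (K(y, p) = y²*p + y = p*y² + y = y + p*y²)
c(b) = b²
-c(K(30, -5)) = -(30*(1 - 5*30))² = -(30*(1 - 150))² = -(30*(-149))² = -1*(-4470)² = -1*19980900 = -19980900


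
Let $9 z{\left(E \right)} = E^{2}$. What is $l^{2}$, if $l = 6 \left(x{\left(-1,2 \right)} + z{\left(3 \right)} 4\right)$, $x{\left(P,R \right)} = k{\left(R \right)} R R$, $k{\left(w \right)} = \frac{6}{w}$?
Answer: $9216$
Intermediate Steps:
$z{\left(E \right)} = \frac{E^{2}}{9}$
$x{\left(P,R \right)} = 6 R$ ($x{\left(P,R \right)} = \frac{6}{R} R R = 6 R$)
$l = 96$ ($l = 6 \left(6 \cdot 2 + \frac{3^{2}}{9} \cdot 4\right) = 6 \left(12 + \frac{1}{9} \cdot 9 \cdot 4\right) = 6 \left(12 + 1 \cdot 4\right) = 6 \left(12 + 4\right) = 6 \cdot 16 = 96$)
$l^{2} = 96^{2} = 9216$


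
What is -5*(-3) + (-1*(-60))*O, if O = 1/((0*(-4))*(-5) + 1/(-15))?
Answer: -885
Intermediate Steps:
O = -15 (O = 1/(0*(-5) - 1/15) = 1/(0 - 1/15) = 1/(-1/15) = -15)
-5*(-3) + (-1*(-60))*O = -5*(-3) - 1*(-60)*(-15) = 15 + 60*(-15) = 15 - 900 = -885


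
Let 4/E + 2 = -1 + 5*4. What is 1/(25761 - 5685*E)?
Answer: 17/415197 ≈ 4.0944e-5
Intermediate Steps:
E = 4/17 (E = 4/(-2 + (-1 + 5*4)) = 4/(-2 + (-1 + 20)) = 4/(-2 + 19) = 4/17 ≈ 0.23529)
1/(25761 - 5685*E) = 1/(25761 - 5685*4/17) = 1/(25761 - 22740/17) = 1/(415197/17) = 17/415197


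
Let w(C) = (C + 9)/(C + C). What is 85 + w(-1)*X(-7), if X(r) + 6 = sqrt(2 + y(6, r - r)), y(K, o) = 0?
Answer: 109 - 4*sqrt(2) ≈ 103.34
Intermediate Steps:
X(r) = -6 + sqrt(2) (X(r) = -6 + sqrt(2 + 0) = -6 + sqrt(2))
w(C) = (9 + C)/(2*C) (w(C) = (9 + C)/((2*C)) = (9 + C)*(1/(2*C)) = (9 + C)/(2*C))
85 + w(-1)*X(-7) = 85 + ((1/2)*(9 - 1)/(-1))*(-6 + sqrt(2)) = 85 + ((1/2)*(-1)*8)*(-6 + sqrt(2)) = 85 - 4*(-6 + sqrt(2)) = 85 + (24 - 4*sqrt(2)) = 109 - 4*sqrt(2)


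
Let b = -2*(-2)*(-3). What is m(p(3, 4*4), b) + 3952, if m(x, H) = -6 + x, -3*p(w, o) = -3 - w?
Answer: 3948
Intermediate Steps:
p(w, o) = 1 + w/3 (p(w, o) = -(-3 - w)/3 = 1 + w/3)
b = -12 (b = 4*(-3) = -12)
m(p(3, 4*4), b) + 3952 = (-6 + (1 + (⅓)*3)) + 3952 = (-6 + (1 + 1)) + 3952 = (-6 + 2) + 3952 = -4 + 3952 = 3948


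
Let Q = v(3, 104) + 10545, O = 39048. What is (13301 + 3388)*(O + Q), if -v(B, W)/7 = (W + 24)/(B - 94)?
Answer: 10761684693/13 ≈ 8.2782e+8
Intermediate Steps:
v(B, W) = -7*(24 + W)/(-94 + B) (v(B, W) = -7*(W + 24)/(B - 94) = -7*(24 + W)/(-94 + B))
Q = 137213/13 (Q = 7*(-24 - 1*104)/(-94 + 3) + 10545 = 7*(-24 - 104)/(-91) + 10545 = 7*(-1/91)*(-128) + 10545 = 128/13 + 10545 = 137213/13 ≈ 10555.)
(13301 + 3388)*(O + Q) = (13301 + 3388)*(39048 + 137213/13) = 16689*(644837/13) = 10761684693/13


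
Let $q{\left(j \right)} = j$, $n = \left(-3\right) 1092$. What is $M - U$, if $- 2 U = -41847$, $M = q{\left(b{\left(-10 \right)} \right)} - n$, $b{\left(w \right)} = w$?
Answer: $- \frac{35315}{2} \approx -17658.0$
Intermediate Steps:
$n = -3276$
$M = 3266$ ($M = -10 - -3276 = -10 + 3276 = 3266$)
$U = \frac{41847}{2}$ ($U = \left(- \frac{1}{2}\right) \left(-41847\right) = \frac{41847}{2} \approx 20924.0$)
$M - U = 3266 - \frac{41847}{2} = - \frac{35315}{2}$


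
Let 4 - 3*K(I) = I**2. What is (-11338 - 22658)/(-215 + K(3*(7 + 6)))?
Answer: 50994/1081 ≈ 47.173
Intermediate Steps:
K(I) = 4/3 - I**2/3
(-11338 - 22658)/(-215 + K(3*(7 + 6))) = (-11338 - 22658)/(-215 + (4/3 - 9*(7 + 6)**2/3)) = -33996/(-215 + (4/3 - (3*13)**2/3)) = -33996/(-215 + (4/3 - 1/3*39**2)) = -33996/(-215 + (4/3 - 1/3*1521)) = -33996/(-215 + (4/3 - 507)) = -33996/(-215 - 1517/3) = -33996/(-2162/3) = -33996*(-3/2162) = 50994/1081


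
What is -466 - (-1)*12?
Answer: -454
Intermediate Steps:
-466 - (-1)*12 = -466 - 1*(-12) = -466 + 12 = -454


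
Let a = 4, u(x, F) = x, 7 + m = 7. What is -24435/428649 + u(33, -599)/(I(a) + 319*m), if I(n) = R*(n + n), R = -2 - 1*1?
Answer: -1636873/1143064 ≈ -1.4320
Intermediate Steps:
m = 0 (m = -7 + 7 = 0)
R = -3 (R = -2 - 1 = -3)
I(n) = -6*n (I(n) = -3*(n + n) = -6*n)
-24435/428649 + u(33, -599)/(I(a) + 319*m) = -24435/428649 + 33/(-6*4 + 319*0) = -24435*1/428649 + 33/(-24 + 0) = -8145/142883 + 33/(-24) = -8145/142883 + 33*(-1/24) = -8145/142883 - 11/8 = -1636873/1143064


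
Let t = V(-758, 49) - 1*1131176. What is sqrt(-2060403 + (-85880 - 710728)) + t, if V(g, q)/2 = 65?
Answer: -1131046 + I*sqrt(2857011) ≈ -1.131e+6 + 1690.3*I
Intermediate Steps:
V(g, q) = 130 (V(g, q) = 2*65 = 130)
t = -1131046 (t = 130 - 1*1131176 = 130 - 1131176 = -1131046)
sqrt(-2060403 + (-85880 - 710728)) + t = sqrt(-2060403 + (-85880 - 710728)) - 1131046 = sqrt(-2060403 - 796608) - 1131046 = sqrt(-2857011) - 1131046 = I*sqrt(2857011) - 1131046 = -1131046 + I*sqrt(2857011)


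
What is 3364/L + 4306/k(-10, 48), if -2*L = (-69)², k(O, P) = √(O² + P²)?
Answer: -6728/4761 + 2153*√601/601 ≈ 86.410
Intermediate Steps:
L = -4761/2 (L = -½*(-69)² = -½*4761 = -4761/2 ≈ -2380.5)
3364/L + 4306/k(-10, 48) = 3364/(-4761/2) + 4306/(√((-10)² + 48²)) = 3364*(-2/4761) + 4306/(√(100 + 2304)) = -6728/4761 + 4306/(√2404) = -6728/4761 + 4306/((2*√601)) = -6728/4761 + 4306*(√601/1202) = -6728/4761 + 2153*√601/601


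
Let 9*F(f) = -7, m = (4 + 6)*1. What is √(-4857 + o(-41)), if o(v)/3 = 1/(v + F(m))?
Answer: I*√171668346/188 ≈ 69.693*I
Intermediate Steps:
m = 10 (m = 10*1 = 10)
F(f) = -7/9 (F(f) = (⅑)*(-7) = -7/9)
o(v) = 3/(-7/9 + v) (o(v) = 3/(v - 7/9) = 3/(-7/9 + v))
√(-4857 + o(-41)) = √(-4857 + 27/(-7 + 9*(-41))) = √(-4857 + 27/(-7 - 369)) = √(-4857 + 27/(-376)) = √(-4857 + 27*(-1/376)) = √(-4857 - 27/376) = √(-1826259/376) = I*√171668346/188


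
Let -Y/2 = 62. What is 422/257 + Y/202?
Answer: 26688/25957 ≈ 1.0282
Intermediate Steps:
Y = -124 (Y = -2*62 = -124)
422/257 + Y/202 = 422/257 - 124/202 = 422*(1/257) - 124*1/202 = 422/257 - 62/101 = 26688/25957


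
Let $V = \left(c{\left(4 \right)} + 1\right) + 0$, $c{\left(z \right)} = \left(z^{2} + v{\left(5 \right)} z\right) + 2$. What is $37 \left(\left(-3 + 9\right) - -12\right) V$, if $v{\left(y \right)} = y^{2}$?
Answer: $79254$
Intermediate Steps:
$c{\left(z \right)} = 2 + z^{2} + 25 z$ ($c{\left(z \right)} = \left(z^{2} + 5^{2} z\right) + 2 = \left(z^{2} + 25 z\right) + 2 = 2 + z^{2} + 25 z$)
$V = 119$ ($V = \left(\left(2 + 4^{2} + 25 \cdot 4\right) + 1\right) + 0 = \left(\left(2 + 16 + 100\right) + 1\right) + 0 = \left(118 + 1\right) + 0 = 119 + 0 = 119$)
$37 \left(\left(-3 + 9\right) - -12\right) V = 37 \left(\left(-3 + 9\right) - -12\right) 119 = 37 \left(6 + 12\right) 119 = 37 \cdot 18 \cdot 119 = 666 \cdot 119 = 79254$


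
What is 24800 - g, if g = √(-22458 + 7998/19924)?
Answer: 24800 - I*√2228724511314/9962 ≈ 24800.0 - 149.86*I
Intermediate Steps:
g = I*√2228724511314/9962 (g = √(-22458 + 7998*(1/19924)) = √(-22458 + 3999/9962) = √(-223722597/9962) = I*√2228724511314/9962 ≈ 149.86*I)
24800 - g = 24800 - I*√2228724511314/9962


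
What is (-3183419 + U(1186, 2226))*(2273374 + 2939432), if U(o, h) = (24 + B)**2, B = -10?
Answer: -16593523953738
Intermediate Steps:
U(o, h) = 196 (U(o, h) = (24 - 10)**2 = 14**2 = 196)
(-3183419 + U(1186, 2226))*(2273374 + 2939432) = (-3183419 + 196)*(2273374 + 2939432) = -3183223*5212806 = -16593523953738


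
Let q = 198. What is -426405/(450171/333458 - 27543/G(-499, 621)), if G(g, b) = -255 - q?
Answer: -3067201704570/447064817 ≈ -6860.8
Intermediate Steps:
G(g, b) = -453 (G(g, b) = -255 - 1*198 = -255 - 198 = -453)
-426405/(450171/333458 - 27543/G(-499, 621)) = -426405/(450171/333458 - 27543/(-453)) = -426405/(450171*(1/333458) - 27543*(-1/453)) = -426405/(450171/333458 + 9181/151) = -426405/3129453719/50352158 = -426405*50352158/3129453719 = -3067201704570/447064817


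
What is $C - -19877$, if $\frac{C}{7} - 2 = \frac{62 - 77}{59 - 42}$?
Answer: $\frac{338042}{17} \approx 19885.0$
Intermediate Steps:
$C = \frac{133}{17}$ ($C = 14 + 7 \frac{62 - 77}{59 - 42} = 14 + 7 \left(- \frac{15}{17}\right) = 14 - \frac{105}{17} = \frac{133}{17} \approx 7.8235$)
$C - -19877 = \frac{133}{17} - -19877 = \frac{133}{17} + 19877 = \frac{338042}{17}$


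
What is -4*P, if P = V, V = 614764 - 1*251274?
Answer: -1453960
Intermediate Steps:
V = 363490 (V = 614764 - 251274 = 363490)
P = 363490
-4*P = -4*363490 = -1453960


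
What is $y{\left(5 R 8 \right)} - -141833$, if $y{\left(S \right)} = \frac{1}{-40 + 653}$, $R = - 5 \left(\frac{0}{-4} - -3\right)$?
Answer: $\frac{86943630}{613} \approx 1.4183 \cdot 10^{5}$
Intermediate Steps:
$R = -15$ ($R = - 5 \left(0 \left(- \frac{1}{4}\right) + 3\right) = - 5 \left(0 + 3\right) = \left(-5\right) 3 = -15$)
$y{\left(S \right)} = \frac{1}{613}$
$y{\left(5 R 8 \right)} - -141833 = \frac{1}{613} - -141833 = \frac{1}{613} + 141833 = \frac{86943630}{613}$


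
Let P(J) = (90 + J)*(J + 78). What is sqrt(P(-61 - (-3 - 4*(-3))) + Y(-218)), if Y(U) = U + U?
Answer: 2*I*sqrt(69) ≈ 16.613*I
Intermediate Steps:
Y(U) = 2*U
P(J) = (78 + J)*(90 + J) (P(J) = (90 + J)*(78 + J) = (78 + J)*(90 + J))
sqrt(P(-61 - (-3 - 4*(-3))) + Y(-218)) = sqrt((7020 + (-61 - (-3 - 4*(-3)))**2 + 168*(-61 - (-3 - 4*(-3)))) + 2*(-218)) = sqrt((7020 + (-61 - (-3 + 12))**2 + 168*(-61 - (-3 + 12))) - 436) = sqrt((7020 + (-61 - 1*9)**2 + 168*(-61 - 1*9)) - 436) = sqrt((7020 + (-61 - 9)**2 + 168*(-61 - 9)) - 436) = sqrt((7020 + (-70)**2 + 168*(-70)) - 436) = sqrt((7020 + 4900 - 11760) - 436) = sqrt(160 - 436) = sqrt(-276) = 2*I*sqrt(69)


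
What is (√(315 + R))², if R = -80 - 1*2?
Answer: 233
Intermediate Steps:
R = -82 (R = -80 - 2 = -82)
(√(315 + R))² = (√(315 - 82))² = (√233)² = 233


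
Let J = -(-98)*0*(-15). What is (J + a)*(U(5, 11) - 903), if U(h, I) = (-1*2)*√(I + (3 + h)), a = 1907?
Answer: -1722021 - 3814*√19 ≈ -1.7386e+6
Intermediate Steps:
J = 0 (J = -14*0*(-15) = 0*(-15) = 0)
U(h, I) = -2*√(3 + I + h)
(J + a)*(U(5, 11) - 903) = (0 + 1907)*(-2*√(3 + 11 + 5) - 903) = 1907*(-2*√19 - 903) = 1907*(-903 - 2*√19) = -1722021 - 3814*√19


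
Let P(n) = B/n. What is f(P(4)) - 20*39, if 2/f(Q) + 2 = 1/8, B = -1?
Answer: -11716/15 ≈ -781.07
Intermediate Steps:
P(n) = -1/n
f(Q) = -16/15 (f(Q) = 2/(-2 + 1/8) = 2/(-15/8) = 2*(-8/15) = -16/15)
f(P(4)) - 20*39 = -16/15 - 20*39 = -16/15 - 780 = -11716/15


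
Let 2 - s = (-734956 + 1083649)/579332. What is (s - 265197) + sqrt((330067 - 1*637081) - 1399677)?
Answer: -153636298433/579332 + I*sqrt(1706691) ≈ -2.652e+5 + 1306.4*I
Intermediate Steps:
s = 809971/579332 (s = 2 - (-734956 + 1083649)/579332 = 2 - 348693/579332 = 809971/579332 ≈ 1.3981)
(s - 265197) + sqrt((330067 - 1*637081) - 1399677) = (809971/579332 - 265197) + sqrt((330067 - 1*637081) - 1399677) = -153636298433/579332 + sqrt((330067 - 637081) - 1399677) = -153636298433/579332 + sqrt(-307014 - 1399677) = -153636298433/579332 + sqrt(-1706691) = -153636298433/579332 + I*sqrt(1706691)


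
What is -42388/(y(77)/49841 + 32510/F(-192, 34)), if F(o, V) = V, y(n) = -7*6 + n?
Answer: -17957612618/405083025 ≈ -44.331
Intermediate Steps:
y(n) = -42 + n
-42388/(y(77)/49841 + 32510/F(-192, 34)) = -42388/((-42 + 77)/49841 + 32510/34) = -42388/(35*(1/49841) + 32510*(1/34)) = -42388/(35/49841 + 16255/17) = -42388/810166050/847297 = -42388*847297/810166050 = -17957612618/405083025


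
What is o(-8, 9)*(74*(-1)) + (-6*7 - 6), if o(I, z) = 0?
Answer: -48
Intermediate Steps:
o(-8, 9)*(74*(-1)) + (-6*7 - 6) = 0*(74*(-1)) + (-6*7 - 6) = 0*(-74) + (-42 - 6) = 0 - 48 = -48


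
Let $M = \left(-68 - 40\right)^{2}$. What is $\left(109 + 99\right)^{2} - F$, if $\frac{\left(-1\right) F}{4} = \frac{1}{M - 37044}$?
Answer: $\frac{274510079}{6345} \approx 43264.0$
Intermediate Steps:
$M = 11664$ ($M = \left(-108\right)^{2} = 11664$)
$F = \frac{1}{6345}$ ($F = - \frac{4}{11664 - 37044} = - \frac{4}{-25380} = \left(-4\right) \left(- \frac{1}{25380}\right) = \frac{1}{6345} \approx 0.0001576$)
$\left(109 + 99\right)^{2} - F = \left(109 + 99\right)^{2} - \frac{1}{6345} = 208^{2} - \frac{1}{6345} = 43264 - \frac{1}{6345} = \frac{274510079}{6345}$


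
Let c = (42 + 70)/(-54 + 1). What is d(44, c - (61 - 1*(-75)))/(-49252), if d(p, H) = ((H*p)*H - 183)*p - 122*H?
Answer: -25940059863/34587217 ≈ -749.99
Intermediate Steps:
c = -112/53 (c = 112/(-53) = 112*(-1/53) = -112/53 ≈ -2.1132)
d(p, H) = -122*H + p*(-183 + p*H²) (d(p, H) = (p*H² - 183)*p - 122*H = (-183 + p*H²)*p - 122*H = p*(-183 + p*H²) - 122*H = -122*H + p*(-183 + p*H²))
d(44, c - (61 - 1*(-75)))/(-49252) = (-183*44 - 122*(-112/53 - (61 - 1*(-75))) + (-112/53 - (61 - 1*(-75)))²*44²)/(-49252) = (-8052 - 122*(-112/53 - (61 + 75)) + (-112/53 - (61 + 75))²*1936)*(-1/49252) = (-8052 - 122*(-112/53 - 1*136) + (-112/53 - 1*136)²*1936)*(-1/49252) = (-8052 - 122*(-112/53 - 136) + (-112/53 - 136)²*1936)*(-1/49252) = (-8052 - 122*(-7320/53) + (-7320/53)²*1936)*(-1/49252) = (-8052 + 893040/53 + (53582400/2809)*1936)*(-1/49252) = (-8052 + 893040/53 + 103735526400/2809)*(-1/49252) = (103760239452/2809)*(-1/49252) = -25940059863/34587217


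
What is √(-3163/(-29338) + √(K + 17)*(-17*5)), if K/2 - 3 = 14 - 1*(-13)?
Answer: √(92796094 - 73161050740*√77)/29338 ≈ 27.309*I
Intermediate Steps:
K = 60 (K = 6 + 2*(14 - 1*(-13)) = 6 + 2*(14 + 13) = 6 + 2*27 = 6 + 54 = 60)
√(-3163/(-29338) + √(K + 17)*(-17*5)) = √(-3163/(-29338) + √(60 + 17)*(-17*5)) = √(-3163*(-1/29338) + √77*(-85)) = √(3163/29338 - 85*√77)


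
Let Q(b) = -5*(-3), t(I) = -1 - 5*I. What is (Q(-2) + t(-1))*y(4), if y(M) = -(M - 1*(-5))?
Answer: -171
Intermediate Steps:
Q(b) = 15
y(M) = -5 - M (y(M) = -(M + 5) = -(5 + M) = -5 - M)
(Q(-2) + t(-1))*y(4) = (15 + (-1 - 5*(-1)))*(-5 - 1*4) = (15 + (-1 + 5))*(-5 - 4) = (15 + 4)*(-9) = 19*(-9) = -171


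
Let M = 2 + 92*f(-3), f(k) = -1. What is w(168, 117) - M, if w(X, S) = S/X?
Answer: 5079/56 ≈ 90.696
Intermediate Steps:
M = -90 (M = 2 + 92*(-1) = 2 - 92 = -90)
w(168, 117) - M = 117/168 - 1*(-90) = 117*(1/168) + 90 = 39/56 + 90 = 5079/56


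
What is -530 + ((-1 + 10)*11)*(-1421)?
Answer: -141209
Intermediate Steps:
-530 + ((-1 + 10)*11)*(-1421) = -530 + (9*11)*(-1421) = -530 + 99*(-1421) = -530 - 140679 = -141209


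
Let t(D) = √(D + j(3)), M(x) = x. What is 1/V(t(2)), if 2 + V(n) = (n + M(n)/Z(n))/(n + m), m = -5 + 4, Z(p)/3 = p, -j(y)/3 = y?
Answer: 3*(-√7 + 7*I)/(7*(√7 - 3*I)) ≈ -0.75 + 0.28347*I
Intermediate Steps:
j(y) = -3*y
Z(p) = 3*p
m = -1
t(D) = √(-9 + D) (t(D) = √(D - 3*3) = √(D - 9) = √(-9 + D))
V(n) = -2 + (⅓ + n)/(-1 + n) (V(n) = -2 + (n + n/((3*n)))/(n - 1) = -2 + (n + n*(1/(3*n)))/(-1 + n) = -2 + (n + ⅓)/(-1 + n) = -2 + (⅓ + n)/(-1 + n))
1/V(t(2)) = 1/((7/3 - √(-9 + 2))/(-1 + √(-9 + 2))) = 1/((7/3 - √(-7))/(-1 + √(-7))) = 1/((7/3 - I*√7)/(-1 + I*√7)) = (-1 + I*√7)/(7/3 - I*√7)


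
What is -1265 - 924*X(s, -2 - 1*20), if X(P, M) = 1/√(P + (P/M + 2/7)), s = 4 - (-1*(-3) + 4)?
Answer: -1265 + 924*I*√61138/397 ≈ -1265.0 + 575.49*I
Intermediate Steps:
s = -3 (s = 4 - (3 + 4) = 4 - 1*7 = 4 - 7 = -3)
X(P, M) = (2/7 + P + P/M)^(-½) (X(P, M) = 1/√(P + (P/M + 2*(⅐))) = 1/√(P + (P/M + 2/7)) = 1/√(P + (2/7 + P/M)) = 1/√(2/7 + P + P/M) = (2/7 + P + P/M)^(-½))
-1265 - 924*X(s, -2 - 1*20) = -1265 - 924*√7/√(2 + 7*(-3) + 7*(-3)/(-2 - 1*20)) = -1265 - 924*√7/√(2 - 21 + 7*(-3)/(-2 - 20)) = -1265 - 924*√7/√(2 - 21 + 7*(-3)/(-22)) = -1265 - 924*√7/√(2 - 21 + 7*(-3)*(-1/22)) = -1265 - 924*√7/√(2 - 21 + 21/22) = -1265 - 924*√7/√(-397/22) = -1265 - 924*√7*(-I*√8734/397) = -1265 - (-924)*I*√61138/397 = -1265 + 924*I*√61138/397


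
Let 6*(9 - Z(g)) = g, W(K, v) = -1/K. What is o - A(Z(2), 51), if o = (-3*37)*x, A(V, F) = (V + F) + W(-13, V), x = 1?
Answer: -6659/39 ≈ -170.74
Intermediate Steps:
Z(g) = 9 - g/6
A(V, F) = 1/13 + F + V (A(V, F) = (V + F) - 1/(-13) = (F + V) - 1*(-1/13) = (F + V) + 1/13 = 1/13 + F + V)
o = -111 (o = -3*37*1 = -111*1 = -111)
o - A(Z(2), 51) = -111 - (1/13 + 51 + (9 - ⅙*2)) = -111 - (1/13 + 51 + (9 - ⅓)) = -111 - (1/13 + 51 + 26/3) = -111 - 1*2330/39 = -111 - 2330/39 = -6659/39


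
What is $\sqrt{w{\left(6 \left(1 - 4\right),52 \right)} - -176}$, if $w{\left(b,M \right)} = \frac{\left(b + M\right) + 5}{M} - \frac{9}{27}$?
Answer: $\frac{\sqrt{6351}}{6} \approx 13.282$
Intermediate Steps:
$w{\left(b,M \right)} = - \frac{1}{3} + \frac{5 + M + b}{M}$ ($w{\left(b,M \right)} = \frac{\left(M + b\right) + 5}{M} - \frac{1}{3} = \frac{5 + M + b}{M} - \frac{1}{3} = - \frac{1}{3} + \frac{5 + M + b}{M}$)
$\sqrt{w{\left(6 \left(1 - 4\right),52 \right)} - -176} = \sqrt{\frac{5 + 6 \left(1 - 4\right) + \frac{2}{3} \cdot 52}{52} - -176} = \sqrt{\frac{5 + 6 \left(-3\right) + \frac{104}{3}}{52} + 176} = \sqrt{\frac{5 - 18 + \frac{104}{3}}{52} + 176} = \sqrt{\frac{1}{52} \cdot \frac{65}{3} + 176} = \sqrt{\frac{5}{12} + 176} = \sqrt{\frac{2117}{12}} = \frac{\sqrt{6351}}{6}$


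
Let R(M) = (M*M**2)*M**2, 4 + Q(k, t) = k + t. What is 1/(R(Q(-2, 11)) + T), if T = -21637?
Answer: -1/18512 ≈ -5.4019e-5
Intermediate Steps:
Q(k, t) = -4 + k + t (Q(k, t) = -4 + (k + t) = -4 + k + t)
R(M) = M**5 (R(M) = M**3*M**2 = M**5)
1/(R(Q(-2, 11)) + T) = 1/((-4 - 2 + 11)**5 - 21637) = 1/(5**5 - 21637) = 1/(3125 - 21637) = 1/(-18512) = -1/18512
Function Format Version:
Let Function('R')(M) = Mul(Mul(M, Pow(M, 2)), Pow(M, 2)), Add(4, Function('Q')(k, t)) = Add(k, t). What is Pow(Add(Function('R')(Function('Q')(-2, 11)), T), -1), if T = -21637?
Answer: Rational(-1, 18512) ≈ -5.4019e-5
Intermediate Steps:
Function('Q')(k, t) = Add(-4, k, t) (Function('Q')(k, t) = Add(-4, Add(k, t)) = Add(-4, k, t))
Function('R')(M) = Pow(M, 5) (Function('R')(M) = Mul(Pow(M, 3), Pow(M, 2)) = Pow(M, 5))
Pow(Add(Function('R')(Function('Q')(-2, 11)), T), -1) = Pow(Add(Pow(Add(-4, -2, 11), 5), -21637), -1) = Pow(Add(Pow(5, 5), -21637), -1) = Pow(Add(3125, -21637), -1) = Pow(-18512, -1) = Rational(-1, 18512)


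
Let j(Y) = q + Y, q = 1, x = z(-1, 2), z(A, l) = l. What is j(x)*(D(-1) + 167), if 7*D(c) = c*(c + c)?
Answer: 3513/7 ≈ 501.86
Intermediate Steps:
x = 2
D(c) = 2*c²/7 (D(c) = (c*(c + c))/7 = (c*(2*c))/7 = (2*c²)/7 = 2*c²/7)
j(Y) = 1 + Y
j(x)*(D(-1) + 167) = (1 + 2)*((2/7)*(-1)² + 167) = 3*((2/7)*1 + 167) = 3*(2/7 + 167) = 3*(1171/7) = 3513/7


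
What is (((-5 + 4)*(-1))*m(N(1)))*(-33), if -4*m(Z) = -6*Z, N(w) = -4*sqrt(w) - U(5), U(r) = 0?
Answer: 198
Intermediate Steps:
N(w) = -4*sqrt(w) (N(w) = -4*sqrt(w) - 1*0 = -4*sqrt(w) + 0 = -4*sqrt(w))
m(Z) = 3*Z/2 (m(Z) = -(-3)*Z/2 = 3*Z/2)
(((-5 + 4)*(-1))*m(N(1)))*(-33) = (((-5 + 4)*(-1))*(3*(-4*sqrt(1))/2))*(-33) = ((-1*(-1))*(3*(-4*1)/2))*(-33) = (1*((3/2)*(-4)))*(-33) = (1*(-6))*(-33) = -6*(-33) = 198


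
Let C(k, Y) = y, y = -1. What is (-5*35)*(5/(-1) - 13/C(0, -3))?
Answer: -1400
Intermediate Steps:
C(k, Y) = -1
(-5*35)*(5/(-1) - 13/C(0, -3)) = (-5*35)*(5/(-1) - 13/(-1)) = -175*(5*(-1) - 13*(-1)) = -175*(-5 + 13) = -175*8 = -1400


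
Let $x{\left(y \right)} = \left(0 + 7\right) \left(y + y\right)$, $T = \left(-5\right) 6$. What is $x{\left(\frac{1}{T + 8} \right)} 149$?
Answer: $- \frac{1043}{11} \approx -94.818$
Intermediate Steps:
$T = -30$
$x{\left(y \right)} = 14 y$ ($x{\left(y \right)} = 7 \cdot 2 y = 14 y$)
$x{\left(\frac{1}{T + 8} \right)} 149 = \frac{14}{-30 + 8} \cdot 149 = \frac{14}{-22} \cdot 149 = 14 \left(- \frac{1}{22}\right) 149 = \left(- \frac{7}{11}\right) 149 = - \frac{1043}{11}$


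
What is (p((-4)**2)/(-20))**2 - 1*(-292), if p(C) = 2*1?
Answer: 29201/100 ≈ 292.01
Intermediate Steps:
p(C) = 2
(p((-4)**2)/(-20))**2 - 1*(-292) = (2/(-20))**2 - 1*(-292) = (2*(-1/20))**2 + 292 = (-1/10)**2 + 292 = 1/100 + 292 = 29201/100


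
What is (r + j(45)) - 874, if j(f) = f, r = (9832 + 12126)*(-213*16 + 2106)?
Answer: -28590145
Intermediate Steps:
r = -28589316 (r = 21958*(-3408 + 2106) = 21958*(-1302) = -28589316)
(r + j(45)) - 874 = (-28589316 + 45) - 874 = -28589271 - 874 = -28590145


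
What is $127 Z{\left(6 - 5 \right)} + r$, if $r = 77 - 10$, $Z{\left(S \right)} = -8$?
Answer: $-949$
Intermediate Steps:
$r = 67$ ($r = 77 - 10 = 67$)
$127 Z{\left(6 - 5 \right)} + r = 127 \left(-8\right) + 67 = -1016 + 67 = -949$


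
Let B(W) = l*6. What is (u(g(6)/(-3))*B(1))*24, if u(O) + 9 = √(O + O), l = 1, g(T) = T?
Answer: -1296 + 288*I ≈ -1296.0 + 288.0*I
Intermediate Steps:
B(W) = 6 (B(W) = 1*6 = 6)
u(O) = -9 + √2*√O (u(O) = -9 + √(O + O) = -9 + √(2*O) = -9 + √2*√O)
(u(g(6)/(-3))*B(1))*24 = ((-9 + √2*√(6/(-3)))*6)*24 = ((-9 + √2*√(6*(-⅓)))*6)*24 = ((-9 + √2*√(-2))*6)*24 = ((-9 + √2*(I*√2))*6)*24 = ((-9 + 2*I)*6)*24 = (-54 + 12*I)*24 = -1296 + 288*I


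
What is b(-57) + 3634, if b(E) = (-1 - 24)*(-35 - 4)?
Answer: 4609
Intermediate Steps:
b(E) = 975 (b(E) = -25*(-39) = 975)
b(-57) + 3634 = 975 + 3634 = 4609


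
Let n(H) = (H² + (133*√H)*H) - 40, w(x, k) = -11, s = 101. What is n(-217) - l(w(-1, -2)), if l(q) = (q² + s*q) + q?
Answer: 48050 - 28861*I*√217 ≈ 48050.0 - 4.2515e+5*I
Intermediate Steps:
l(q) = q² + 102*q (l(q) = (q² + 101*q) + q = q² + 102*q)
n(H) = -40 + H² + 133*H^(3/2) (n(H) = (H² + 133*H^(3/2)) - 40 = -40 + H² + 133*H^(3/2))
n(-217) - l(w(-1, -2)) = (-40 + (-217)² + 133*(-217)^(3/2)) - (-11)*(102 - 11) = (-40 + 47089 + 133*(-217*I*√217)) - (-11)*91 = (-40 + 47089 - 28861*I*√217) - 1*(-1001) = (47049 - 28861*I*√217) + 1001 = 48050 - 28861*I*√217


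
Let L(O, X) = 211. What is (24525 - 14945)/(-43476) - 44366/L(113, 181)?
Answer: -482719399/2293359 ≈ -210.49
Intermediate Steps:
(24525 - 14945)/(-43476) - 44366/L(113, 181) = (24525 - 14945)/(-43476) - 44366/211 = 9580*(-1/43476) - 44366*1/211 = -2395/10869 - 44366/211 = -482719399/2293359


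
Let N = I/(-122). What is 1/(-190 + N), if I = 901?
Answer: -122/24081 ≈ -0.0050662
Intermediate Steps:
N = -901/122 (N = 901/(-122) = 901*(-1/122) = -901/122 ≈ -7.3852)
1/(-190 + N) = 1/(-190 - 901/122) = 1/(-24081/122) = -122/24081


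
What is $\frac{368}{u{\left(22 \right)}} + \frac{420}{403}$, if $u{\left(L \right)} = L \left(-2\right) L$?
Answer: $\frac{32282}{48763} \approx 0.66202$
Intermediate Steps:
$u{\left(L \right)} = - 2 L^{2}$ ($u{\left(L \right)} = - 2 L L = - 2 L^{2}$)
$\frac{368}{u{\left(22 \right)}} + \frac{420}{403} = \frac{368}{\left(-2\right) 22^{2}} + \frac{420}{403} = \frac{368}{\left(-2\right) 484} + 420 \cdot \frac{1}{403} = \frac{368}{-968} + \frac{420}{403} = 368 \left(- \frac{1}{968}\right) + \frac{420}{403} = - \frac{46}{121} + \frac{420}{403} = \frac{32282}{48763}$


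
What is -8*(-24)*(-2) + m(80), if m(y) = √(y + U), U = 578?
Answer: -384 + √658 ≈ -358.35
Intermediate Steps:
m(y) = √(578 + y) (m(y) = √(y + 578) = √(578 + y))
-8*(-24)*(-2) + m(80) = -8*(-24)*(-2) + √(578 + 80) = 192*(-2) + √658 = -384 + √658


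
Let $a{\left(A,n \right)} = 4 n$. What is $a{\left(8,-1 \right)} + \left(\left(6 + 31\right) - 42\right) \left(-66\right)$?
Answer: $326$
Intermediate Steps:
$a{\left(8,-1 \right)} + \left(\left(6 + 31\right) - 42\right) \left(-66\right) = 4 \left(-1\right) + \left(\left(6 + 31\right) - 42\right) \left(-66\right) = -4 + \left(37 - 42\right) \left(-66\right) = -4 - -330 = -4 + 330 = 326$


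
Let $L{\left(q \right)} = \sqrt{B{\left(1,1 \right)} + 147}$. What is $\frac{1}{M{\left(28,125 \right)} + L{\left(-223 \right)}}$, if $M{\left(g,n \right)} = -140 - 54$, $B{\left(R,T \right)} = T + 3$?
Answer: $- \frac{194}{37485} - \frac{\sqrt{151}}{37485} \approx -0.0055032$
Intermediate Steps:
$B{\left(R,T \right)} = 3 + T$
$L{\left(q \right)} = \sqrt{151}$ ($L{\left(q \right)} = \sqrt{\left(3 + 1\right) + 147} = \sqrt{4 + 147} = \sqrt{151}$)
$M{\left(g,n \right)} = -194$
$\frac{1}{M{\left(28,125 \right)} + L{\left(-223 \right)}} = \frac{1}{-194 + \sqrt{151}}$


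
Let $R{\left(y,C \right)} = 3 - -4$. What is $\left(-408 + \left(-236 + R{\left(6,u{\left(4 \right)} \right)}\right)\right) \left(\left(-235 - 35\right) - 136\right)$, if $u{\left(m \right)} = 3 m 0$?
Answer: $258622$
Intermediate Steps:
$u{\left(m \right)} = 0$
$R{\left(y,C \right)} = 7$ ($R{\left(y,C \right)} = 3 + 4 = 7$)
$\left(-408 + \left(-236 + R{\left(6,u{\left(4 \right)} \right)}\right)\right) \left(\left(-235 - 35\right) - 136\right) = \left(-408 + \left(-236 + 7\right)\right) \left(\left(-235 - 35\right) - 136\right) = \left(-408 - 229\right) \left(-270 - 136\right) = \left(-637\right) \left(-406\right) = 258622$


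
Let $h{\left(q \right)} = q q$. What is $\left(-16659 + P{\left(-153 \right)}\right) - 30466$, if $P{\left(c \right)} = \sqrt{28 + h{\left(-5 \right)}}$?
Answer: $-47125 + \sqrt{53} \approx -47118.0$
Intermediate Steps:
$h{\left(q \right)} = q^{2}$
$P{\left(c \right)} = \sqrt{53}$ ($P{\left(c \right)} = \sqrt{28 + \left(-5\right)^{2}} = \sqrt{28 + 25} = \sqrt{53}$)
$\left(-16659 + P{\left(-153 \right)}\right) - 30466 = \left(-16659 + \sqrt{53}\right) - 30466 = -47125 + \sqrt{53}$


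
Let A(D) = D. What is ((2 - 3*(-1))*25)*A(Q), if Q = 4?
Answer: 500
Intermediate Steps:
((2 - 3*(-1))*25)*A(Q) = ((2 - 3*(-1))*25)*4 = ((2 + 3)*25)*4 = (5*25)*4 = 125*4 = 500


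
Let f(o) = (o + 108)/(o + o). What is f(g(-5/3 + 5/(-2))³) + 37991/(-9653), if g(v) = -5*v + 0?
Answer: -129323642941/37707031250 ≈ -3.4297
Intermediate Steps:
g(v) = -5*v
f(o) = (108 + o)/(2*o) (f(o) = (108 + o)/((2*o)) = (108 + o)*(1/(2*o)) = (108 + o)/(2*o))
f(g(-5/3 + 5/(-2))³) + 37991/(-9653) = (108 + (-5*(-5/3 + 5/(-2)))³)/(2*((-5*(-5/3 + 5/(-2)))³)) + 37991/(-9653) = (108 + (-5*(-5*⅓ + 5*(-½)))³)/(2*((-5*(-5*⅓ + 5*(-½)))³)) + 37991*(-1/9653) = (108 + (-5*(-5/3 - 5/2))³)/(2*((-5*(-5/3 - 5/2))³)) - 37991/9653 = (108 + (-5*(-25/6))³)/(2*((-5*(-25/6))³)) - 37991/9653 = (108 + (125/6)³)/(2*((125/6)³)) - 37991/9653 = (108 + 1953125/216)/(2*(1953125/216)) - 37991/9653 = (½)*(216/1953125)*(1976453/216) - 37991/9653 = 1976453/3906250 - 37991/9653 = -129323642941/37707031250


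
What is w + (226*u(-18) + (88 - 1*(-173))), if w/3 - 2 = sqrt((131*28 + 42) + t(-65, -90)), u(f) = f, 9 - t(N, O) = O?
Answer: -3801 + 3*sqrt(3809) ≈ -3615.8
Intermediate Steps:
t(N, O) = 9 - O
w = 6 + 3*sqrt(3809) (w = 6 + 3*sqrt((131*28 + 42) + (9 - 1*(-90))) = 6 + 3*sqrt((3668 + 42) + (9 + 90)) = 6 + 3*sqrt(3710 + 99) = 6 + 3*sqrt(3809) ≈ 191.15)
w + (226*u(-18) + (88 - 1*(-173))) = (6 + 3*sqrt(3809)) + (226*(-18) + (88 - 1*(-173))) = (6 + 3*sqrt(3809)) + (-4068 + (88 + 173)) = (6 + 3*sqrt(3809)) + (-4068 + 261) = (6 + 3*sqrt(3809)) - 3807 = -3801 + 3*sqrt(3809)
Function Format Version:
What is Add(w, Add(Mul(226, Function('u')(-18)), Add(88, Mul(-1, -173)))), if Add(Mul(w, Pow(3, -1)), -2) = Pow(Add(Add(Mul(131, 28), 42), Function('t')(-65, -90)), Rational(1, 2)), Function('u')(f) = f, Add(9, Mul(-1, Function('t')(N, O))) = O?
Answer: Add(-3801, Mul(3, Pow(3809, Rational(1, 2)))) ≈ -3615.8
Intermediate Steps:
Function('t')(N, O) = Add(9, Mul(-1, O))
w = Add(6, Mul(3, Pow(3809, Rational(1, 2)))) (w = Add(6, Mul(3, Pow(Add(Add(Mul(131, 28), 42), Add(9, Mul(-1, -90))), Rational(1, 2)))) = Add(6, Mul(3, Pow(Add(Add(3668, 42), Add(9, 90)), Rational(1, 2)))) = Add(6, Mul(3, Pow(Add(3710, 99), Rational(1, 2)))) = Add(6, Mul(3, Pow(3809, Rational(1, 2)))) ≈ 191.15)
Add(w, Add(Mul(226, Function('u')(-18)), Add(88, Mul(-1, -173)))) = Add(Add(6, Mul(3, Pow(3809, Rational(1, 2)))), Add(Mul(226, -18), Add(88, Mul(-1, -173)))) = Add(Add(6, Mul(3, Pow(3809, Rational(1, 2)))), Add(-4068, Add(88, 173))) = Add(Add(6, Mul(3, Pow(3809, Rational(1, 2)))), Add(-4068, 261)) = Add(Add(6, Mul(3, Pow(3809, Rational(1, 2)))), -3807) = Add(-3801, Mul(3, Pow(3809, Rational(1, 2))))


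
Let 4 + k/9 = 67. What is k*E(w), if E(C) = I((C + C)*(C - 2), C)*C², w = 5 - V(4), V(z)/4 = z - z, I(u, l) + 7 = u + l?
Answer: 396900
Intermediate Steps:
k = 567 (k = -36 + 9*67 = -36 + 603 = 567)
I(u, l) = -7 + l + u (I(u, l) = -7 + (u + l) = -7 + (l + u) = -7 + l + u)
V(z) = 0 (V(z) = 4*(z - z) = 4*0 = 0)
w = 5 (w = 5 - 1*0 = 5 + 0 = 5)
E(C) = C²*(-7 + C + 2*C*(-2 + C)) (E(C) = (-7 + C + (C + C)*(C - 2))*C² = (-7 + C + (2*C)*(-2 + C))*C² = (-7 + C + 2*C*(-2 + C))*C² = C²*(-7 + C + 2*C*(-2 + C)))
k*E(w) = 567*(5²*(-7 + 5 + 2*5*(-2 + 5))) = 567*(25*(-7 + 5 + 2*5*3)) = 567*(25*(-7 + 5 + 30)) = 567*(25*28) = 567*700 = 396900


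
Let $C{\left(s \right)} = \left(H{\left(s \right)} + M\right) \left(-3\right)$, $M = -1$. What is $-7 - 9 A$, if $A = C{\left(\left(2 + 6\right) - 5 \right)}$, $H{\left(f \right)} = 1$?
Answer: $-7$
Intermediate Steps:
$C{\left(s \right)} = 0$ ($C{\left(s \right)} = \left(1 - 1\right) \left(-3\right) = 0 \left(-3\right) = 0$)
$A = 0$
$-7 - 9 A = -7 - 0 = -7 + 0 = -7$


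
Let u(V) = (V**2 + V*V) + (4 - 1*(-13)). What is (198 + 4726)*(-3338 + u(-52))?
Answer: 10276388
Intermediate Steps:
u(V) = 17 + 2*V**2 (u(V) = (V**2 + V**2) + (4 + 13) = 2*V**2 + 17 = 17 + 2*V**2)
(198 + 4726)*(-3338 + u(-52)) = (198 + 4726)*(-3338 + (17 + 2*(-52)**2)) = 4924*(-3338 + (17 + 2*2704)) = 4924*(-3338 + (17 + 5408)) = 4924*(-3338 + 5425) = 4924*2087 = 10276388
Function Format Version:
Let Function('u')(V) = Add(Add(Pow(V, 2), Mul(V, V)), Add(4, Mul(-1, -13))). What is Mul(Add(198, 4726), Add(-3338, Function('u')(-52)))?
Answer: 10276388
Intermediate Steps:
Function('u')(V) = Add(17, Mul(2, Pow(V, 2))) (Function('u')(V) = Add(Add(Pow(V, 2), Pow(V, 2)), Add(4, 13)) = Add(Mul(2, Pow(V, 2)), 17) = Add(17, Mul(2, Pow(V, 2))))
Mul(Add(198, 4726), Add(-3338, Function('u')(-52))) = Mul(Add(198, 4726), Add(-3338, Add(17, Mul(2, Pow(-52, 2))))) = Mul(4924, Add(-3338, Add(17, Mul(2, 2704)))) = Mul(4924, Add(-3338, Add(17, 5408))) = Mul(4924, Add(-3338, 5425)) = Mul(4924, 2087) = 10276388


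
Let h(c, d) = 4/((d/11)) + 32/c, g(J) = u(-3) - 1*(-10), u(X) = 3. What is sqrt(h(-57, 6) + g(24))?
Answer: 7*sqrt(1311)/57 ≈ 4.4466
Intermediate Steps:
g(J) = 13 (g(J) = 3 - 1*(-10) = 3 + 10 = 13)
h(c, d) = 32/c + 44/d (h(c, d) = 4/((d*(1/11))) + 32/c = 4/((d/11)) + 32/c = 4*(11/d) + 32/c = 44/d + 32/c = 32/c + 44/d)
sqrt(h(-57, 6) + g(24)) = sqrt((32/(-57) + 44/6) + 13) = sqrt((32*(-1/57) + 44*(1/6)) + 13) = sqrt((-32/57 + 22/3) + 13) = sqrt(386/57 + 13) = sqrt(1127/57) = 7*sqrt(1311)/57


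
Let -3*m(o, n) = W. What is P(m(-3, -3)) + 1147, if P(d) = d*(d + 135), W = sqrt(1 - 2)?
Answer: 10322/9 - 45*I ≈ 1146.9 - 45.0*I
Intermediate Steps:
W = I (W = sqrt(-1) = I ≈ 1.0*I)
m(o, n) = -I/3
P(d) = d*(135 + d)
P(m(-3, -3)) + 1147 = (-I/3)*(135 - I/3) + 1147 = -I*(135 - I/3)/3 + 1147 = 1147 - I*(135 - I/3)/3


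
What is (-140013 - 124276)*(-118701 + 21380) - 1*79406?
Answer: 25720790363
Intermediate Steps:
(-140013 - 124276)*(-118701 + 21380) - 1*79406 = -264289*(-97321) - 79406 = 25720869769 - 79406 = 25720790363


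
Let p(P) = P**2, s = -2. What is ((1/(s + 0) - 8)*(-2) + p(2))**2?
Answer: 441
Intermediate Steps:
((1/(s + 0) - 8)*(-2) + p(2))**2 = ((1/(-2 + 0) - 8)*(-2) + 2**2)**2 = ((1/(-2) - 8)*(-2) + 4)**2 = ((-1/2 - 8)*(-2) + 4)**2 = (-17/2*(-2) + 4)**2 = (17 + 4)**2 = 21**2 = 441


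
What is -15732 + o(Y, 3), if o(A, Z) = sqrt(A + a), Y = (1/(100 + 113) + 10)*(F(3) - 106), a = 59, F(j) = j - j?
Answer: -15732 + I*sqrt(45436947)/213 ≈ -15732.0 + 31.646*I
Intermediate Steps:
F(j) = 0
Y = -225886/213 (Y = (1/(100 + 113) + 10)*(0 - 106) = (1/213 + 10)*(-106) = (2131/213)*(-106) = -225886/213 ≈ -1060.5)
o(A, Z) = sqrt(59 + A) (o(A, Z) = sqrt(A + 59) = sqrt(59 + A))
-15732 + o(Y, 3) = -15732 + sqrt(59 - 225886/213) = -15732 + sqrt(-213319/213) = -15732 + I*sqrt(45436947)/213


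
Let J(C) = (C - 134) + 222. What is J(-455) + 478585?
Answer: 478218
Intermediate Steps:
J(C) = 88 + C (J(C) = (-134 + C) + 222 = 88 + C)
J(-455) + 478585 = (88 - 455) + 478585 = -367 + 478585 = 478218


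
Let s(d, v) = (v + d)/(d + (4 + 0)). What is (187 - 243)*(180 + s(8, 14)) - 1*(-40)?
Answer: -30428/3 ≈ -10143.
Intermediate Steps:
s(d, v) = (d + v)/(4 + d) (s(d, v) = (d + v)/(d + 4) = (d + v)/(4 + d))
(187 - 243)*(180 + s(8, 14)) - 1*(-40) = (187 - 243)*(180 + (8 + 14)/(4 + 8)) - 1*(-40) = -56*(180 + 22/12) + 40 = -56*(180 + (1/12)*22) + 40 = -56*(180 + 11/6) + 40 = -56*1091/6 + 40 = -30548/3 + 40 = -30428/3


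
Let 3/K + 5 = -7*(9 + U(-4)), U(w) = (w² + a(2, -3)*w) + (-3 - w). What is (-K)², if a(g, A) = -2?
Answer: 1/6561 ≈ 0.00015242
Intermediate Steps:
U(w) = -3 + w² - 3*w (U(w) = (w² - 2*w) + (-3 - w) = -3 + w² - 3*w)
K = -1/81 (K = 3/(-5 - 7*(9 + (-3 + (-4)² - 3*(-4)))) = 3/(-5 - 7*(9 + (-3 + 16 + 12))) = 3/(-5 - 7*(9 + 25)) = 3/(-5 - 7*34) = 3/(-5 - 238) = 3/(-243) = 3*(-1/243) = -1/81 ≈ -0.012346)
(-K)² = (-1*(-1/81))² = (1/81)² = 1/6561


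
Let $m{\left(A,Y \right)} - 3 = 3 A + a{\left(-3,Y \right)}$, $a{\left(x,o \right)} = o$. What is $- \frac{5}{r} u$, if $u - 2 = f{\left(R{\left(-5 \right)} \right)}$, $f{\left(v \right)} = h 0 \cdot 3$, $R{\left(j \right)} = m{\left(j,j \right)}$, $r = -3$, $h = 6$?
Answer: $\frac{10}{3} \approx 3.3333$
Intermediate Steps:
$m{\left(A,Y \right)} = 3 + Y + 3 A$ ($m{\left(A,Y \right)} = 3 + \left(3 A + Y\right) = 3 + \left(Y + 3 A\right) = 3 + Y + 3 A$)
$R{\left(j \right)} = 3 + 4 j$ ($R{\left(j \right)} = 3 + j + 3 j = 3 + 4 j$)
$f{\left(v \right)} = 0$ ($f{\left(v \right)} = 6 \cdot 0 \cdot 3 = 0 \cdot 3 = 0$)
$u = 2$ ($u = 2 + 0 = 2$)
$- \frac{5}{r} u = - \frac{5}{-3} \cdot 2 = \left(-5\right) \left(- \frac{1}{3}\right) 2 = \frac{5}{3} \cdot 2 = \frac{10}{3}$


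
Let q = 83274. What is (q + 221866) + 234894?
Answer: 540034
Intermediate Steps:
(q + 221866) + 234894 = (83274 + 221866) + 234894 = 305140 + 234894 = 540034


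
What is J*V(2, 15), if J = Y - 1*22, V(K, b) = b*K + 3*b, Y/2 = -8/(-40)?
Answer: -1620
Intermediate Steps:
Y = ⅖ (Y = 2*(-8/(-40)) = 2*(-8*(-1/40)) = 2*(⅕) = ⅖ ≈ 0.40000)
V(K, b) = 3*b + K*b (V(K, b) = K*b + 3*b = 3*b + K*b)
J = -108/5 (J = ⅖ - 1*22 = ⅖ - 22 = -108/5 ≈ -21.600)
J*V(2, 15) = -324*(3 + 2) = -324*5 = -108/5*75 = -1620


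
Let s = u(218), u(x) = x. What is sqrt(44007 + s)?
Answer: 5*sqrt(1769) ≈ 210.30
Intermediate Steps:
s = 218
sqrt(44007 + s) = sqrt(44007 + 218) = sqrt(44225) = 5*sqrt(1769)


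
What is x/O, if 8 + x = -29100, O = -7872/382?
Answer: 1389907/984 ≈ 1412.5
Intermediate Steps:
O = -3936/191 (O = -7872/382 = -12*328/191 = -3936/191 ≈ -20.607)
x = -29108 (x = -8 - 29100 = -29108)
x/O = -29108/(-3936/191) = -29108*(-191/3936) = 1389907/984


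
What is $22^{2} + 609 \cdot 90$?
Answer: $55294$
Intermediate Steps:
$22^{2} + 609 \cdot 90 = 484 + 54810 = 55294$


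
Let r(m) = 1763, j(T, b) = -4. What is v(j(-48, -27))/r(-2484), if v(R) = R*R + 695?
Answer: 711/1763 ≈ 0.40329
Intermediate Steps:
v(R) = 695 + R² (v(R) = R² + 695 = 695 + R²)
v(j(-48, -27))/r(-2484) = (695 + (-4)²)/1763 = (695 + 16)*(1/1763) = 711*(1/1763) = 711/1763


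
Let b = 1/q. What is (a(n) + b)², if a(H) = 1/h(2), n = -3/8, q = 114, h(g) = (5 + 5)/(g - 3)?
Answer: 676/81225 ≈ 0.0083226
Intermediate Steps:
h(g) = 10/(-3 + g)
n = -3/8 (n = -3*⅛ = -3/8 ≈ -0.37500)
a(H) = -⅒ (a(H) = 1/(10/(-3 + 2)) = 1/(10/(-1)) = 1/(10*(-1)) = 1/(-10) = -⅒)
b = 1/114 ≈ 0.0087719
(a(n) + b)² = (-⅒ + 1/114)² = (-26/285)² = 676/81225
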